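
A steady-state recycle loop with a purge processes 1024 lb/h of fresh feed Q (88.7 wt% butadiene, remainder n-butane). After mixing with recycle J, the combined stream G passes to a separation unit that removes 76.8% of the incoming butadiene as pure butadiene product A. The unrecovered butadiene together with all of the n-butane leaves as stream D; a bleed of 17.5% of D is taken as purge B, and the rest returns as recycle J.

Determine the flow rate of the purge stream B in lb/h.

n-butane enters only via Q and leaves only via the purge: 1024×0.113 = 0.175×(n-butane in D), and the separation unit passes all n-butane, so n-butane in G = n-butane in D = 661.21 lb/h.
butadiene in G: m_A = 1024×0.887 + (1−0.175)·(1−0.768)·m_A, so m_A = 908.29/0.8086 = 1123.3 lb/h.
D = (1−0.768)×1123.3 + 661.21 = 921.81 lb/h.
Purge B = 0.175×921.81 = 161.32 lb/h.

161.3 lb/h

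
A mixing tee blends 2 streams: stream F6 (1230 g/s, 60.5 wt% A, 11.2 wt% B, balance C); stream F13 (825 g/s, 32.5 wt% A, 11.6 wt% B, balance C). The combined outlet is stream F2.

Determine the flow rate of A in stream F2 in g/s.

A out = A in = 1230×0.605 + 825×0.325 = 1012.3 g/s.

1012 g/s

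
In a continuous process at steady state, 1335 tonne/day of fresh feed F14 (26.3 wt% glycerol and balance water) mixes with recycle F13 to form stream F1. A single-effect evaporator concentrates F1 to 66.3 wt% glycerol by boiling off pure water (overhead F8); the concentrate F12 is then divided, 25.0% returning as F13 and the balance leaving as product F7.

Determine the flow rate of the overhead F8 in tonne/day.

Overall glycerol balance (none leaves overhead): glycerol in fresh feed = glycerol in product, i.e. 1335×0.263 = (1−0.250)·F12·0.663.
F12 = 351.11/(0.663×0.750) = 706.09 tonne/day.
Recycle F13 = 0.250×706.09 = 176.52 tonne/day.
Combined feed F1 = 1335 + 176.52 = 1511.5 tonne/day.
Overhead F8 = F1 − F12 = 1511.5 − 706.09 = 805.43 tonne/day.

805.4 tonne/day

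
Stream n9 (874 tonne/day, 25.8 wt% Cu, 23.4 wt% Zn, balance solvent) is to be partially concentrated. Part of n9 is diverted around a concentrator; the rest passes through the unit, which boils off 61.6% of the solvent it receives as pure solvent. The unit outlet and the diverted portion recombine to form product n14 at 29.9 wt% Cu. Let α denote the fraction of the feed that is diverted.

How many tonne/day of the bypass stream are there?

All 874×0.258 = 225.49 tonne/day of Cu reaches n14, so n14 = 225.49/0.299 = 754.15 tonne/day and vapour = 119.85 tonne/day.
The evaporator receives (1−α)·874 of feed at 0.508 solvent and removes 0.616 of that solvent:
0.616×0.508×(1−α)×874 = 119.85
(1−α) = 119.85/273.5 = 0.4382;  α = 0.5618.
Bypass flow = 0.5618×874 = 491.02 tonne/day.

491 tonne/day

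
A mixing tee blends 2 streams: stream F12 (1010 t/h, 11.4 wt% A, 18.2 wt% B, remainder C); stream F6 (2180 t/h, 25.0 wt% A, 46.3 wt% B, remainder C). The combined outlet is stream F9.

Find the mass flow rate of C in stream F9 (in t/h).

1337 t/h

C out = C in = 1010×0.704 + 2180×0.287 = 1336.7 t/h.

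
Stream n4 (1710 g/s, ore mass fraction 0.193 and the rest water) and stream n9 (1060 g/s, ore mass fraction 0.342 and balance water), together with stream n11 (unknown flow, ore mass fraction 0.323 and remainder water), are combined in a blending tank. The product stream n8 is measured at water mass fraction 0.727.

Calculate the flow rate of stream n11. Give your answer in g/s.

Let n11 be the unknown flow. Total out = 2770 + n11.
water balance: 2077.4 + 0.677·n11 = 0.727·(2770 + n11)
(0.677 − 0.727)·n11 = 0.727×2770 − 2077.4 = -63.66
n11 = -63.66 / -0.050 = 1273.2 g/s

1273 g/s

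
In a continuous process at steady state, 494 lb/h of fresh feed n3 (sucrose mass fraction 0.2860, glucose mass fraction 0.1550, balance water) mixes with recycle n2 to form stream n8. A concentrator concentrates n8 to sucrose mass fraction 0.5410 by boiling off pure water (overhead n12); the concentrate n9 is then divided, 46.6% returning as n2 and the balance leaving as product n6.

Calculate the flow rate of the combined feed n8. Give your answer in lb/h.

721.9 lb/h

Overall sucrose balance (none leaves overhead): sucrose in fresh feed = sucrose in product, i.e. 494×0.286 = (1−0.466)·n9·0.541.
n9 = 141.28/(0.541×0.534) = 489.05 lb/h.
Recycle n2 = 0.466×489.05 = 227.9 lb/h.
Combined feed n8 = 494 + 227.9 = 721.9 lb/h.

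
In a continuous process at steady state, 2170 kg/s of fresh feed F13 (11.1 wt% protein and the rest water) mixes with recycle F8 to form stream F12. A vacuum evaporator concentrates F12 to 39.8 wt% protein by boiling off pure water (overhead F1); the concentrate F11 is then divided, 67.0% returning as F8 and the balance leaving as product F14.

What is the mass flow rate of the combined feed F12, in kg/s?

3399 kg/s

Overall protein balance (none leaves overhead): protein in fresh feed = protein in product, i.e. 2170×0.111 = (1−0.670)·F11·0.398.
F11 = 240.87/(0.398×0.330) = 1833.9 kg/s.
Recycle F8 = 0.670×1833.9 = 1228.7 kg/s.
Combined feed F12 = 2170 + 1228.7 = 3398.7 kg/s.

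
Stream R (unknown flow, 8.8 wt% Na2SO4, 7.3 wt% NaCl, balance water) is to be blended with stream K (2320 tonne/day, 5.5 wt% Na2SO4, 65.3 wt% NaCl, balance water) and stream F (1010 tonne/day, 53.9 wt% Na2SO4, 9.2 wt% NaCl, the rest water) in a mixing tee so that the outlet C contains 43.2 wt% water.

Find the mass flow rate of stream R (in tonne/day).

954.4 tonne/day

Let R be the unknown flow. Total out = 3330 + R.
water balance: 1050.1 + 0.839·R = 0.432·(3330 + R)
(0.839 − 0.432)·R = 0.432×3330 − 1050.1 = 388.43
R = 388.43 / 0.407 = 954.37 tonne/day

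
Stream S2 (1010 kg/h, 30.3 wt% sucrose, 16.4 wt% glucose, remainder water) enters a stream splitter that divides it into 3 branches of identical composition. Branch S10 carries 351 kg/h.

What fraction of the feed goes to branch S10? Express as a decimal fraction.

0.348

Fraction to S10 = 351/1010 = 0.3475.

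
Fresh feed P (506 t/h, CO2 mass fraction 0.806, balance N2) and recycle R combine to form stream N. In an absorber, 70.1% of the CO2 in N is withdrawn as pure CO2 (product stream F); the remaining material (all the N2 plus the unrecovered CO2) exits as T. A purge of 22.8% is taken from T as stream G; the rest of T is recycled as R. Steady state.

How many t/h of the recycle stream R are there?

454.8 t/h

N2 enters only via P and leaves only via the purge: 506×0.194 = 0.228×(N2 in T), and the absorber passes all N2, so N2 in N = N2 in T = 430.54 t/h.
CO2 in N: m_A = 506×0.806 + (1−0.228)·(1−0.701)·m_A, so m_A = 407.84/0.7692 = 530.23 t/h.
T = (1−0.701)×530.23 + 430.54 = 589.08 t/h.
Recycle R = (1−0.228)×589.08 = 454.77 t/h.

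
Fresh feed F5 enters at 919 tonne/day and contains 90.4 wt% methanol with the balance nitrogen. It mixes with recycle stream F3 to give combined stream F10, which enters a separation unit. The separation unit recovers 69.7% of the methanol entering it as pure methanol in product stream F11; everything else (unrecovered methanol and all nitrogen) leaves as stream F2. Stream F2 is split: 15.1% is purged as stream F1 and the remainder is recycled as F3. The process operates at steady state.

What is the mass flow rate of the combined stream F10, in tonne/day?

nitrogen enters only via F5 and leaves only via the purge: 919×0.096 = 0.151×(nitrogen in F2), and the separation unit passes all nitrogen, so nitrogen in F10 = nitrogen in F2 = 584.26 tonne/day.
methanol in F10: m_A = 919×0.904 + (1−0.151)·(1−0.697)·m_A, so m_A = 830.78/0.7428 = 1118.5 tonne/day.
F10 = 1118.5 + 584.26 = 1702.8 tonne/day.

1703 tonne/day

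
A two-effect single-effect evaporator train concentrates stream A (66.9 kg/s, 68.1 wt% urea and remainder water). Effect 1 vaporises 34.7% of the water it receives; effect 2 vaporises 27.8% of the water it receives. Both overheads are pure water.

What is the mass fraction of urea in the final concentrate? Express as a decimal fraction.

0.8191

water in feed = 66.9×0.319 = 21.341 kg/s.
After stage 1: water left = (1−0.347)×21.341 = 13.936; stream total = 59.495 kg/s.
After stage 2: water left = (1−0.278)×13.936 = 10.062; final concentrate = 55.621 kg/s.
urea fraction = 45.559/55.621 = 0.8191.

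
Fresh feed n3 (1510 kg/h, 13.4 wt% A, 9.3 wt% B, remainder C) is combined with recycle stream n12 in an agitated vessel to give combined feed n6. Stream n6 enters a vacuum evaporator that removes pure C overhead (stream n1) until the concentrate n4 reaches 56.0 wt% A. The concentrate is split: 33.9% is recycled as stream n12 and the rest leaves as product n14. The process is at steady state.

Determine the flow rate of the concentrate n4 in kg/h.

Overall A balance (none leaves overhead): A in fresh feed = A in product, i.e. 1510×0.134 = (1−0.339)·n4·0.560.
n4 = 202.34/(0.560×0.661) = 546.63 kg/h.

546.6 kg/h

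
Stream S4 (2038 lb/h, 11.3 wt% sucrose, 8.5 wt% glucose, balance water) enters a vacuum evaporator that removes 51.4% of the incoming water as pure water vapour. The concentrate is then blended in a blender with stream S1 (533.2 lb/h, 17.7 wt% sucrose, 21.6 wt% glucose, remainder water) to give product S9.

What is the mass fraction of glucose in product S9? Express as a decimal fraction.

0.167

Vapour removed = 0.514×0.802×2038 = 840.12 lb/h; concentrate = 1197.9 lb/h.
glucose reaching the mixer = 173.23 (from concentrate) + 533.2×0.216 = 288.4 lb/h.
Product flow = 1197.9 + 533.2 = 1731.1 lb/h; glucose fraction = 0.167.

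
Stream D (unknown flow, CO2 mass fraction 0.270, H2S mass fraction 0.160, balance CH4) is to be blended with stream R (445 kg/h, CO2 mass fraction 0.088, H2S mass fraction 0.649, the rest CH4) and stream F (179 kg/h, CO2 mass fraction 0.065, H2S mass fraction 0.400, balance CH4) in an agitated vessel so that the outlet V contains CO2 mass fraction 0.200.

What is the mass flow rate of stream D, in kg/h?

Let D be the unknown flow. Total out = 624 + D.
CO2 balance: 50.795 + 0.270·D = 0.200·(624 + D)
(0.270 − 0.200)·D = 0.200×624 − 50.795 = 74.005
D = 74.005 / 0.070 = 1057.2 kg/h

1057 kg/h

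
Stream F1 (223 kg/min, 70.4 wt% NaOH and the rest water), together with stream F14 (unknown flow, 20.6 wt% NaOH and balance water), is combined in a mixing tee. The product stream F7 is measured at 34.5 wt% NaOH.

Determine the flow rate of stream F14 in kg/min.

575.9 kg/min

Let F14 be the unknown flow. Total out = 223 + F14.
NaOH balance: 156.99 + 0.206·F14 = 0.345·(223 + F14)
(0.206 − 0.345)·F14 = 0.345×223 − 156.99 = -80.057
F14 = -80.057 / -0.139 = 575.95 kg/min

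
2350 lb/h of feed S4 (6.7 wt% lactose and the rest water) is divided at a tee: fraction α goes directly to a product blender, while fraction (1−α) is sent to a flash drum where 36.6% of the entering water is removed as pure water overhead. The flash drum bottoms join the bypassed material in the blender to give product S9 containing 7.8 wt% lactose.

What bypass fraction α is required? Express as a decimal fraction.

All 2350×0.067 = 157.45 lb/h of lactose reaches S9, so S9 = 157.45/0.078 = 2018.6 lb/h and vapour = 331.41 lb/h.
The evaporator receives (1−α)·2350 of feed at 0.933 water and removes 0.366 of that water:
0.366×0.933×(1−α)×2350 = 331.41
(1−α) = 331.41/802.47 = 0.4130;  α = 0.5870.

0.587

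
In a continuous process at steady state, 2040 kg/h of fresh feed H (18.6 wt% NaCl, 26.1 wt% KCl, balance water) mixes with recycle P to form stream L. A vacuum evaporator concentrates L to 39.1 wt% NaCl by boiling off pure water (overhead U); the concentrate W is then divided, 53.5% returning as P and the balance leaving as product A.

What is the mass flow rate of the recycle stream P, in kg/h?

1117 kg/h

Overall NaCl balance (none leaves overhead): NaCl in fresh feed = NaCl in product, i.e. 2040×0.186 = (1−0.535)·W·0.391.
W = 379.44/(0.391×0.465) = 2087 kg/h.
Recycle P = 0.535×2087 = 1116.5 kg/h.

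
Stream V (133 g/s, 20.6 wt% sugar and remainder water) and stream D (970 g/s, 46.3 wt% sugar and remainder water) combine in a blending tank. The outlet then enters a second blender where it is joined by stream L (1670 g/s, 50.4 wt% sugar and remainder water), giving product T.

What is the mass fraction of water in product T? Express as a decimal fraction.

0.525

Overall, product flow = 2773 g/s.
water in = 133×0.794 + 970×0.537 + 1670×0.496 = 1454.8 g/s.
water fraction in T = 0.525.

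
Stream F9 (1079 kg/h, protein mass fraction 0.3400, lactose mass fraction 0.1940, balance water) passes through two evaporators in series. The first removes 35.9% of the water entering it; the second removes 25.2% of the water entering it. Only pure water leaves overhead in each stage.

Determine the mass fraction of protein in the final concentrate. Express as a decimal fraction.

water in feed = 1079×0.466 = 502.81 kg/h.
After stage 1: water left = (1−0.359)×502.81 = 322.3; stream total = 898.49 kg/h.
After stage 2: water left = (1−0.252)×322.3 = 241.08; final concentrate = 817.27 kg/h.
protein fraction = 366.86/817.27 = 0.4489.

0.4489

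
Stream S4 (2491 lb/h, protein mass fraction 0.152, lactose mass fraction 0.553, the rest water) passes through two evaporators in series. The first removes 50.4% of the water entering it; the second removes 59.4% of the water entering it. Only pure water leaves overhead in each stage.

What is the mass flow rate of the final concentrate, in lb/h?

water in feed = 2491×0.295 = 734.84 lb/h.
After stage 1: water left = (1−0.504)×734.84 = 364.48; stream total = 2120.6 lb/h.
After stage 2: water left = (1−0.594)×364.48 = 147.98; final concentrate = 1904.1 lb/h.

1904 lb/h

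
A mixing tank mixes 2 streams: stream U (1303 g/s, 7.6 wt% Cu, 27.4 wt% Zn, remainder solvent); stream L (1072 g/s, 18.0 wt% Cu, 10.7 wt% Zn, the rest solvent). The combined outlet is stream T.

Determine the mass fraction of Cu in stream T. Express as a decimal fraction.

0.123

Total flow out = 1303 + 1072 = 2375 g/s.
Cu in = 1303×0.076 + 1072×0.180 = 291.99 g/s.
Cu mass fraction in T = 291.99/2375 = 0.123.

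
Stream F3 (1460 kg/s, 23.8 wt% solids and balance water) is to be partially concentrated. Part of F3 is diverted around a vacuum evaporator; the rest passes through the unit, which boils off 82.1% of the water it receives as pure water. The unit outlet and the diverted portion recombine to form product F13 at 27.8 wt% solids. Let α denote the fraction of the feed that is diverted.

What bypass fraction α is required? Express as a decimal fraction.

All 1460×0.238 = 347.48 kg/s of solids reaches F13, so F13 = 347.48/0.278 = 1249.9 kg/s and vapour = 210.07 kg/s.
The evaporator receives (1−α)·1460 of feed at 0.762 water and removes 0.821 of that water:
0.821×0.762×(1−α)×1460 = 210.07
(1−α) = 210.07/913.38 = 0.2300;  α = 0.7700.

0.770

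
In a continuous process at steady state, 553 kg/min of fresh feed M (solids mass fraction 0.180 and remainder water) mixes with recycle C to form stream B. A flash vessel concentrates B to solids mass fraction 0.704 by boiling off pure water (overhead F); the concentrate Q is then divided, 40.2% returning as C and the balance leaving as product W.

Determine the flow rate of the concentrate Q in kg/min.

236.4 kg/min

Overall solids balance (none leaves overhead): solids in fresh feed = solids in product, i.e. 553×0.180 = (1−0.402)·Q·0.704.
Q = 99.54/(0.704×0.598) = 236.44 kg/min.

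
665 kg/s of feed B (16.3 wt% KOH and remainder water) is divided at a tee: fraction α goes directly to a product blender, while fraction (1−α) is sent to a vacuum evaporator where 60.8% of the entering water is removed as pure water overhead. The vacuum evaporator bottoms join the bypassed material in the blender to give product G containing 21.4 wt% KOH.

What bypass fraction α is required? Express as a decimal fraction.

0.532

All 665×0.163 = 108.4 kg/s of KOH reaches G, so G = 108.4/0.214 = 506.52 kg/s and vapour = 158.48 kg/s.
The evaporator receives (1−α)·665 of feed at 0.837 water and removes 0.608 of that water:
0.608×0.837×(1−α)×665 = 158.48
(1−α) = 158.48/338.42 = 0.4683;  α = 0.5317.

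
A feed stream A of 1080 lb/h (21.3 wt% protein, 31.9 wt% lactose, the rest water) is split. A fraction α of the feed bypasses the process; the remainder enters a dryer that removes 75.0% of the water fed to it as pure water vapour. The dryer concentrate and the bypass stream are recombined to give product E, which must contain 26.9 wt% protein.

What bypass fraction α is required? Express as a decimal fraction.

All 1080×0.213 = 230.04 lb/h of protein reaches E, so E = 230.04/0.269 = 855.17 lb/h and vapour = 224.83 lb/h.
The evaporator receives (1−α)·1080 of feed at 0.468 water and removes 0.750 of that water:
0.750×0.468×(1−α)×1080 = 224.83
(1−α) = 224.83/379.08 = 0.5931;  α = 0.4069.

0.407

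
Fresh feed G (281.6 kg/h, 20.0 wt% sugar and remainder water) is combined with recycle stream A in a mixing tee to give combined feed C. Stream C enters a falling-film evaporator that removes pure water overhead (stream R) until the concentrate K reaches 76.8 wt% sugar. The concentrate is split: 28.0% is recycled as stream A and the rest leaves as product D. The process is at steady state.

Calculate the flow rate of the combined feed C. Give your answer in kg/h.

Overall sugar balance (none leaves overhead): sugar in fresh feed = sugar in product, i.e. 281.6×0.200 = (1−0.280)·K·0.768.
K = 56.32/(0.768×0.720) = 101.85 kg/h.
Recycle A = 0.280×101.85 = 28.519 kg/h.
Combined feed C = 281.6 + 28.519 = 310.12 kg/h.

310.1 kg/h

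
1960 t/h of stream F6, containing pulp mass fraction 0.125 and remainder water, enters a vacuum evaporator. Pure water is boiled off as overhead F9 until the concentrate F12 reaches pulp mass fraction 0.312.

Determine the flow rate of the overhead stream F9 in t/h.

1175 t/h

pulp is conserved: 1960×0.125 = 245 t/h all reports to the concentrate.
Concentrate = 245/(target fraction) = 785.26 t/h.
Overhead = 1960 − 785.26 = 1174.7 t/h.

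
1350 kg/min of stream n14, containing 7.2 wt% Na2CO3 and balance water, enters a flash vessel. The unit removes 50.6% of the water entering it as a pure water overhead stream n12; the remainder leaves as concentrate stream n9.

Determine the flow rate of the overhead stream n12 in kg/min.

633.9 kg/min

water entering = 1350×0.928 = 1252.8 kg/min; overhead removed = 0.506×1252.8 = 633.92 kg/min.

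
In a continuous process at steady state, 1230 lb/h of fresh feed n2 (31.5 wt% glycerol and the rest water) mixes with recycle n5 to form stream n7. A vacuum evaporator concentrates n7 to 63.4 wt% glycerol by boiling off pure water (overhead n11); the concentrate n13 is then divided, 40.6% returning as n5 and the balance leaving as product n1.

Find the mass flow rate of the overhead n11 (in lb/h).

618.9 lb/h

Overall glycerol balance (none leaves overhead): glycerol in fresh feed = glycerol in product, i.e. 1230×0.315 = (1−0.406)·n13·0.634.
n13 = 387.45/(0.634×0.594) = 1028.8 lb/h.
Recycle n5 = 0.406×1028.8 = 417.7 lb/h.
Combined feed n7 = 1230 + 417.7 = 1647.7 lb/h.
Overhead n11 = n7 − n13 = 1647.7 − 1028.8 = 618.88 lb/h.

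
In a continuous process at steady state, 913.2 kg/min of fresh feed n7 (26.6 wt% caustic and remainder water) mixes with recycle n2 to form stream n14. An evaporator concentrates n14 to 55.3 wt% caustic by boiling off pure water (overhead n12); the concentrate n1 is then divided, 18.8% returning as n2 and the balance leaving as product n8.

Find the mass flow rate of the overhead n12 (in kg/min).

473.9 kg/min

Overall caustic balance (none leaves overhead): caustic in fresh feed = caustic in product, i.e. 913.2×0.266 = (1−0.188)·n1·0.553.
n1 = 242.91/(0.553×0.812) = 540.96 kg/min.
Recycle n2 = 0.188×540.96 = 101.7 kg/min.
Combined feed n14 = 913.2 + 101.7 = 1014.9 kg/min.
Overhead n12 = n14 − n1 = 1014.9 − 540.96 = 473.94 kg/min.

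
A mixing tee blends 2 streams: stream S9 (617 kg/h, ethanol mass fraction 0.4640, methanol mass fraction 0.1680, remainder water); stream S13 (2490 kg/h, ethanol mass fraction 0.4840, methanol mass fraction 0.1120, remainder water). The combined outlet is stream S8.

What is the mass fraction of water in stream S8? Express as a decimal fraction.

0.3969

Total flow out = 617 + 2490 = 3107 kg/h.
water in = 617×0.368 + 2490×0.404 = 1233 kg/h.
water mass fraction in S8 = 1233/3107 = 0.3969.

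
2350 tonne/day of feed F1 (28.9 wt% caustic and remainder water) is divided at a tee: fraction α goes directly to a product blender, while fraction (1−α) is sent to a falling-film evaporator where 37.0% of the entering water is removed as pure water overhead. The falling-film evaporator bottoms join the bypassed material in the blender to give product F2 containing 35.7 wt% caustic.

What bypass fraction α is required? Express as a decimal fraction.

0.276

All 2350×0.289 = 679.15 tonne/day of caustic reaches F2, so F2 = 679.15/0.357 = 1902.4 tonne/day and vapour = 447.62 tonne/day.
The evaporator receives (1−α)·2350 of feed at 0.711 water and removes 0.370 of that water:
0.370×0.711×(1−α)×2350 = 447.62
(1−α) = 447.62/618.21 = 0.7241;  α = 0.2759.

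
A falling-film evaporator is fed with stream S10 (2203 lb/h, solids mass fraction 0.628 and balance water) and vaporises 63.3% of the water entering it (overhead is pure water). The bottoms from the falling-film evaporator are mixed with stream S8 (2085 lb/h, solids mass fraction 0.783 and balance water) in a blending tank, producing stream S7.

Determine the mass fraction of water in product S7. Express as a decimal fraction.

0.200

Vapour removed = 0.633×0.372×2203 = 518.75 lb/h; concentrate = 1684.2 lb/h.
water reaching the mixer = 300.76 (from concentrate) + 2085×0.217 = 753.21 lb/h.
Product flow = 1684.2 + 2085 = 3769.2 lb/h; water fraction = 0.200.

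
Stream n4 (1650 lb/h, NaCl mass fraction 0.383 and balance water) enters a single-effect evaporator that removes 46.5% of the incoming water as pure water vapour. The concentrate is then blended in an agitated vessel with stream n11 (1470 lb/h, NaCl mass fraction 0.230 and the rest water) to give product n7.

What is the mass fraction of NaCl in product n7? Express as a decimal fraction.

Vapour removed = 0.465×0.617×1650 = 473.39 lb/h; concentrate = 1176.6 lb/h.
NaCl reaching the mixer = 631.95 (from concentrate) + 1470×0.230 = 970.05 lb/h.
Product flow = 1176.6 + 1470 = 2646.6 lb/h; NaCl fraction = 0.367.

0.367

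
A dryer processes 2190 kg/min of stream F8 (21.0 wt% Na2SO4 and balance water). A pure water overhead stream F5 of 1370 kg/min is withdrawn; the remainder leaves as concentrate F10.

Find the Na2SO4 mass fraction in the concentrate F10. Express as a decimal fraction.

Na2SO4 is not removed: 2190×0.210 = 459.9 kg/min of Na2SO4 enters F10.
Concentrate = 2190 − 1370 = 820 kg/min.
Mass fraction = 459.9/820 = 0.561.

0.561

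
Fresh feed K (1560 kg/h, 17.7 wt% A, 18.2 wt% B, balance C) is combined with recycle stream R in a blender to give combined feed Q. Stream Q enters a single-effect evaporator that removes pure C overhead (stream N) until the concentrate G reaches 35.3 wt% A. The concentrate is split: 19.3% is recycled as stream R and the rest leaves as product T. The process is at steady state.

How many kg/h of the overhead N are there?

Overall A balance (none leaves overhead): A in fresh feed = A in product, i.e. 1560×0.177 = (1−0.193)·G·0.353.
G = 276.12/(0.353×0.807) = 969.28 kg/h.
Recycle R = 0.193×969.28 = 187.07 kg/h.
Combined feed Q = 1560 + 187.07 = 1747.1 kg/h.
Overhead N = Q − G = 1747.1 − 969.28 = 777.79 kg/h.

777.8 kg/h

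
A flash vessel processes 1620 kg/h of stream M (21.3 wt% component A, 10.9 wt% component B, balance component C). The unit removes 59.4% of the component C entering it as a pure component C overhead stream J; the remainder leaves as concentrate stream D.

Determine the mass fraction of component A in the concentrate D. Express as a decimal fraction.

component A is not removed: 1620×0.213 = 345.06 kg/h of component A enters D.
component C entering = 1620×0.678 = 1098.4 kg/h; overhead removed = 0.594×1098.4 = 652.43 kg/h.
Concentrate = 1620 − 652.43 = 967.57 kg/h.
Mass fraction = 345.06/967.57 = 0.357.

0.357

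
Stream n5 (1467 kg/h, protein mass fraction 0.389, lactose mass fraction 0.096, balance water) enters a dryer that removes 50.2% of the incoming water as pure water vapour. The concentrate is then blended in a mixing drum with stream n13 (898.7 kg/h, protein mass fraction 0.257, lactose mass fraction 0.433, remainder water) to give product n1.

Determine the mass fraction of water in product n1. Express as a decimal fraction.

0.330

Vapour removed = 0.502×0.515×1467 = 379.26 kg/h; concentrate = 1087.7 kg/h.
water reaching the mixer = 376.24 (from concentrate) + 898.7×0.310 = 654.84 kg/h.
Product flow = 1087.7 + 898.7 = 1986.4 kg/h; water fraction = 0.330.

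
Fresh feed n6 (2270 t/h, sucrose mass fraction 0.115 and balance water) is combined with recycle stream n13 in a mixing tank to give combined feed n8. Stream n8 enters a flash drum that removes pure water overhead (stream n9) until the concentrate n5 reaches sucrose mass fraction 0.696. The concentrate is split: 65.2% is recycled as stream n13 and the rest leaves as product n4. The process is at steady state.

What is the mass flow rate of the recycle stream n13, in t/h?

Overall sucrose balance (none leaves overhead): sucrose in fresh feed = sucrose in product, i.e. 2270×0.115 = (1−0.652)·n5·0.696.
n5 = 261.05/(0.696×0.348) = 1077.8 t/h.
Recycle n13 = 0.652×1077.8 = 702.72 t/h.

702.7 t/h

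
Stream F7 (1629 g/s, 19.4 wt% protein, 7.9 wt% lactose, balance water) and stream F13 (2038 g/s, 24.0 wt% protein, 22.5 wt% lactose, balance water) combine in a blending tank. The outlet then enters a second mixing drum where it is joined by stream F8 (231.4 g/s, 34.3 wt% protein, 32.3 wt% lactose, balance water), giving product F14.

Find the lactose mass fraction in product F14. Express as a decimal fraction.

Overall, product flow = 3898.4 g/s.
lactose in = 1629×0.079 + 2038×0.225 + 231.4×0.323 = 661.98 g/s.
lactose fraction in F14 = 0.170.

0.170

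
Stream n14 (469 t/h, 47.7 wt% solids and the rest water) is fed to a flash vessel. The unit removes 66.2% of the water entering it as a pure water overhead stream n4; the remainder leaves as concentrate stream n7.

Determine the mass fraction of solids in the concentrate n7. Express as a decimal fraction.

0.730

solids is not removed: 469×0.477 = 223.71 t/h of solids enters n7.
water entering = 469×0.523 = 245.29 t/h; overhead removed = 0.662×245.29 = 162.38 t/h.
Concentrate = 469 − 162.38 = 306.62 t/h.
Mass fraction = 223.71/306.62 = 0.730.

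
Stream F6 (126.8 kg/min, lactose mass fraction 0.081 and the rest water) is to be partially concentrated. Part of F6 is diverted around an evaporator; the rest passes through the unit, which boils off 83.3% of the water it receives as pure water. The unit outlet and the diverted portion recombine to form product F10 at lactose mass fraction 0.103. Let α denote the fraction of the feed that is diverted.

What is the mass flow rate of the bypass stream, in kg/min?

91.42 kg/min

All 126.8×0.081 = 10.271 kg/min of lactose reaches F10, so F10 = 10.271/0.103 = 99.717 kg/min and vapour = 27.083 kg/min.
The evaporator receives (1−α)·126.8 of feed at 0.919 water and removes 0.833 of that water:
0.833×0.919×(1−α)×126.8 = 27.083
(1−α) = 27.083/97.069 = 0.2790;  α = 0.7210.
Bypass flow = 0.7210×126.8 = 91.421 kg/min.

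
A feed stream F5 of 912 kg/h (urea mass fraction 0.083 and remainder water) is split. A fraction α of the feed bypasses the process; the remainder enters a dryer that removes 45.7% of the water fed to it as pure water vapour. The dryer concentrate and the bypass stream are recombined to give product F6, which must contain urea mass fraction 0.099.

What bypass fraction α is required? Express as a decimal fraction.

0.614

All 912×0.083 = 75.696 kg/h of urea reaches F6, so F6 = 75.696/0.099 = 764.61 kg/h and vapour = 147.39 kg/h.
The evaporator receives (1−α)·912 of feed at 0.917 water and removes 0.457 of that water:
0.457×0.917×(1−α)×912 = 147.39
(1−α) = 147.39/382.19 = 0.3857;  α = 0.6143.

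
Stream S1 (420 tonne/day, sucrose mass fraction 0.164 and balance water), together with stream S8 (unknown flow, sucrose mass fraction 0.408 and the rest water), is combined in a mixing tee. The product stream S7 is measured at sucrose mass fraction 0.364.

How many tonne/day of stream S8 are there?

1909 tonne/day

Let S8 be the unknown flow. Total out = 420 + S8.
sucrose balance: 68.88 + 0.408·S8 = 0.364·(420 + S8)
(0.408 − 0.364)·S8 = 0.364×420 − 68.88 = 84
S8 = 84 / 0.044 = 1909.1 tonne/day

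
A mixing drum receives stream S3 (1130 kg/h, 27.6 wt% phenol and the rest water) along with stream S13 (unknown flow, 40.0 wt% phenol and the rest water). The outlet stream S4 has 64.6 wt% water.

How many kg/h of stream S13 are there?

Let S13 be the unknown flow. Total out = 1130 + S13.
water balance: 818.12 + 0.600·S13 = 0.646·(1130 + S13)
(0.600 − 0.646)·S13 = 0.646×1130 − 818.12 = -88.14
S13 = -88.14 / -0.046 = 1916.1 kg/h

1916 kg/h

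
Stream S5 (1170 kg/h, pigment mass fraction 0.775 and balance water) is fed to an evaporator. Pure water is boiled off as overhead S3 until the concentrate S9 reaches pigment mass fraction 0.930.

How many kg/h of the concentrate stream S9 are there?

pigment is conserved: 1170×0.775 = 906.75 kg/h all reports to the concentrate.
Concentrate = 906.75/(target fraction) = 975 kg/h.

975 kg/h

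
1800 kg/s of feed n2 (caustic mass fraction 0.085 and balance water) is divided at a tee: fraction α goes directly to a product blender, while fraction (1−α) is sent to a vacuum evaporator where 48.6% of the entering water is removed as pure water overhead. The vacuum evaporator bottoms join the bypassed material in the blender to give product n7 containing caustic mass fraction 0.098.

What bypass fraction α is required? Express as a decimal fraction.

All 1800×0.085 = 153 kg/s of caustic reaches n7, so n7 = 153/0.098 = 1561.2 kg/s and vapour = 238.78 kg/s.
The evaporator receives (1−α)·1800 of feed at 0.915 water and removes 0.486 of that water:
0.486×0.915×(1−α)×1800 = 238.78
(1−α) = 238.78/800.44 = 0.2983;  α = 0.7017.

0.702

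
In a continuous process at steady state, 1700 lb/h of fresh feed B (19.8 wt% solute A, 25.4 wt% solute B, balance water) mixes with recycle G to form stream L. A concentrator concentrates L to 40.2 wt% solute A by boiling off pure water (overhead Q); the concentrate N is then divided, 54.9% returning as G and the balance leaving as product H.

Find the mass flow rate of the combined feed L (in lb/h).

Overall solute A balance (none leaves overhead): solute A in fresh feed = solute A in product, i.e. 1700×0.198 = (1−0.549)·N·0.402.
N = 336.6/(0.402×0.451) = 1856.6 lb/h.
Recycle G = 0.549×1856.6 = 1019.3 lb/h.
Combined feed L = 1700 + 1019.3 = 2719.3 lb/h.

2719 lb/h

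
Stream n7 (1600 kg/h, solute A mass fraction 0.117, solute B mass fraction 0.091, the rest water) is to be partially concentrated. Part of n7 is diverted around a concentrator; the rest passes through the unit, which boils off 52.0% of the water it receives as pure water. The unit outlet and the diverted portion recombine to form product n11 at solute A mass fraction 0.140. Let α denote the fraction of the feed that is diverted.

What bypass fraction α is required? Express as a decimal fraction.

0.601

All 1600×0.117 = 187.2 kg/h of solute A reaches n11, so n11 = 187.2/0.140 = 1337.1 kg/h and vapour = 262.86 kg/h.
The evaporator receives (1−α)·1600 of feed at 0.792 water and removes 0.520 of that water:
0.520×0.792×(1−α)×1600 = 262.86
(1−α) = 262.86/658.94 = 0.3989;  α = 0.6011.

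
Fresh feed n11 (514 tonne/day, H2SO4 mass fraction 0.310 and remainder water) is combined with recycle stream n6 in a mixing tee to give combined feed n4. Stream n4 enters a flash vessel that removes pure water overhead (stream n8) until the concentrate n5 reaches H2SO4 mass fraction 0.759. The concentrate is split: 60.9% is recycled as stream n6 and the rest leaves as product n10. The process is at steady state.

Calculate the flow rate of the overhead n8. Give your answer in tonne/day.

304.1 tonne/day

Overall H2SO4 balance (none leaves overhead): H2SO4 in fresh feed = H2SO4 in product, i.e. 514×0.310 = (1−0.609)·n5·0.759.
n5 = 159.34/(0.759×0.391) = 536.92 tonne/day.
Recycle n6 = 0.609×536.92 = 326.98 tonne/day.
Combined feed n4 = 514 + 326.98 = 840.98 tonne/day.
Overhead n8 = n4 − n5 = 840.98 − 536.92 = 304.07 tonne/day.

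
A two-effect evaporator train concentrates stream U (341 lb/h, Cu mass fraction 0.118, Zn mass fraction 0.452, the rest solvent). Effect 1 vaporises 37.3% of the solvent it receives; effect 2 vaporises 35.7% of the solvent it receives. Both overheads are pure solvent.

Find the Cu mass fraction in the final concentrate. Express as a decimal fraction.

solvent in feed = 341×0.430 = 146.63 lb/h.
After stage 1: solvent left = (1−0.373)×146.63 = 91.937; stream total = 286.31 lb/h.
After stage 2: solvent left = (1−0.357)×91.937 = 59.115; final concentrate = 253.49 lb/h.
Cu fraction = 40.238/253.49 = 0.159.

0.159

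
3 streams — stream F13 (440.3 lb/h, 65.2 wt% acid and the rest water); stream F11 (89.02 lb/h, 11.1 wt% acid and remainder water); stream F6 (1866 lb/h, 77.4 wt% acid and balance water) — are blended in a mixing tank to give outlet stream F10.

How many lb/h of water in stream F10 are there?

654.1 lb/h

water out = water in = 440.3×0.348 + 89.02×0.889 + 1866×0.226 = 654.08 lb/h.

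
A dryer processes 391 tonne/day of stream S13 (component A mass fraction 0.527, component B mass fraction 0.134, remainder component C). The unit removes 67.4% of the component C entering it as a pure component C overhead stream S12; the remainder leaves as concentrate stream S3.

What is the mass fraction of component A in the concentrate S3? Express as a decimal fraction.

component A is not removed: 391×0.527 = 206.06 tonne/day of component A enters S3.
component C entering = 391×0.339 = 132.55 tonne/day; overhead removed = 0.674×132.55 = 89.338 tonne/day.
Concentrate = 391 − 89.338 = 301.66 tonne/day.
Mass fraction = 206.06/301.66 = 0.683.

0.683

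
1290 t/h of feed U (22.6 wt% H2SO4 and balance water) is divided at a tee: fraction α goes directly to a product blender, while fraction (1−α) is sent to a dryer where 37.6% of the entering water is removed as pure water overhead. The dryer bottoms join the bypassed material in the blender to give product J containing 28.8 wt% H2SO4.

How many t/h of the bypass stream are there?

335.8 t/h

All 1290×0.226 = 291.54 t/h of H2SO4 reaches J, so J = 291.54/0.288 = 1012.3 t/h and vapour = 277.71 t/h.
The evaporator receives (1−α)·1290 of feed at 0.774 water and removes 0.376 of that water:
0.376×0.774×(1−α)×1290 = 277.71
(1−α) = 277.71/375.42 = 0.7397;  α = 0.2603.
Bypass flow = 0.2603×1290 = 335.75 t/h.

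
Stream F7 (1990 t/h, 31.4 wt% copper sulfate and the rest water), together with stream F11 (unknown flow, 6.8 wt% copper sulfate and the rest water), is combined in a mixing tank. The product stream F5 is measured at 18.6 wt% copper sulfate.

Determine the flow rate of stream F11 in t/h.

2159 t/h

Let F11 be the unknown flow. Total out = 1990 + F11.
copper sulfate balance: 624.86 + 0.068·F11 = 0.186·(1990 + F11)
(0.068 − 0.186)·F11 = 0.186×1990 − 624.86 = -254.72
F11 = -254.72 / -0.118 = 2158.6 t/h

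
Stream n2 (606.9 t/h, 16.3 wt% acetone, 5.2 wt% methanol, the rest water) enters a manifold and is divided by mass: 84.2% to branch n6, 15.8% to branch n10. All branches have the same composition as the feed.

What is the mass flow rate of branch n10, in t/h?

95.89 t/h

Branch n10 flow = 0.158×606.9 = 95.89 t/h.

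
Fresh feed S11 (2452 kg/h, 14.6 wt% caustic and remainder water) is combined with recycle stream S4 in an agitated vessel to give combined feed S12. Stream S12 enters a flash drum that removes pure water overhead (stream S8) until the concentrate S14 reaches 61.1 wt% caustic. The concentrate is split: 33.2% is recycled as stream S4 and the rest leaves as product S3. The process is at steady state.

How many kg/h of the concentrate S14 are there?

877.1 kg/h

Overall caustic balance (none leaves overhead): caustic in fresh feed = caustic in product, i.e. 2452×0.146 = (1−0.332)·S14·0.611.
S14 = 357.99/(0.611×0.668) = 877.11 kg/h.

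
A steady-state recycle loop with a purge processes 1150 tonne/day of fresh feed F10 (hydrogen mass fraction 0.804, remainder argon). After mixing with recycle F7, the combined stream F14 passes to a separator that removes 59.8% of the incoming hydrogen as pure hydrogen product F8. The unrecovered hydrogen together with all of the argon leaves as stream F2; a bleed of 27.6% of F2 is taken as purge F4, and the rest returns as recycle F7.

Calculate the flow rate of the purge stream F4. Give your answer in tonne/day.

370.1 tonne/day

argon enters only via F10 and leaves only via the purge: 1150×0.196 = 0.276×(argon in F2), and the separator passes all argon, so argon in F14 = argon in F2 = 816.67 tonne/day.
hydrogen in F14: m_A = 1150×0.804 + (1−0.276)·(1−0.598)·m_A, so m_A = 924.6/0.7090 = 1304.2 tonne/day.
F2 = (1−0.598)×1304.2 + 816.67 = 1340.9 tonne/day.
Purge F4 = 0.276×1340.9 = 370.1 tonne/day.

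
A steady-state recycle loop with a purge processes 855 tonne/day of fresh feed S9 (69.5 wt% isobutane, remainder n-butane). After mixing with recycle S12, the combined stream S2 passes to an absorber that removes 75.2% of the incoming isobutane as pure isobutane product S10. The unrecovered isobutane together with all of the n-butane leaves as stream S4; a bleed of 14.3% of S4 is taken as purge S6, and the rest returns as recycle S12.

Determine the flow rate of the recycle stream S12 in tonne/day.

1723 tonne/day

n-butane enters only via S9 and leaves only via the purge: 855×0.305 = 0.143×(n-butane in S4), and the absorber passes all n-butane, so n-butane in S2 = n-butane in S4 = 1823.6 tonne/day.
isobutane in S2: m_A = 855×0.695 + (1−0.143)·(1−0.752)·m_A, so m_A = 594.22/0.7875 = 754.61 tonne/day.
S4 = (1−0.752)×754.61 + 1823.6 = 2010.7 tonne/day.
Recycle S12 = (1−0.143)×2010.7 = 1723.2 tonne/day.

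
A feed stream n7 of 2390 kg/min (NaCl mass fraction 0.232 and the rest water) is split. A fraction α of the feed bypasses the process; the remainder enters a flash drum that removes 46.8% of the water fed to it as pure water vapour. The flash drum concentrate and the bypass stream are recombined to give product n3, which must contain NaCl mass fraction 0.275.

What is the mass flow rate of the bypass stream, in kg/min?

1350 kg/min

All 2390×0.232 = 554.48 kg/min of NaCl reaches n3, so n3 = 554.48/0.275 = 2016.3 kg/min and vapour = 373.71 kg/min.
The evaporator receives (1−α)·2390 of feed at 0.768 water and removes 0.468 of that water:
0.468×0.768×(1−α)×2390 = 373.71
(1−α) = 373.71/859.02 = 0.4350;  α = 0.5650.
Bypass flow = 0.5650×2390 = 1350.3 kg/min.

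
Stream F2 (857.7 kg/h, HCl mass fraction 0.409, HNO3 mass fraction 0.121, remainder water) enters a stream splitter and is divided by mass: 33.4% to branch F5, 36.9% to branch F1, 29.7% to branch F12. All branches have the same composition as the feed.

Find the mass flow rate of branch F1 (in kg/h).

Branch F1 flow = 0.369×857.7 = 316.49 kg/h.

316.5 kg/h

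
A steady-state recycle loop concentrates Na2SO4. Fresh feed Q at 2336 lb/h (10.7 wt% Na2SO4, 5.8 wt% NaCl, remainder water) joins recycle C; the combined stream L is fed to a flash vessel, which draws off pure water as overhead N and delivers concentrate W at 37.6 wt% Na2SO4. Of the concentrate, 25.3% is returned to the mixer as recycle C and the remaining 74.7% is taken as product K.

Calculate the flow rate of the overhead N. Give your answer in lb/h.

1671 lb/h

Overall Na2SO4 balance (none leaves overhead): Na2SO4 in fresh feed = Na2SO4 in product, i.e. 2336×0.107 = (1−0.253)·W·0.376.
W = 249.95/(0.376×0.747) = 889.91 lb/h.
Recycle C = 0.253×889.91 = 225.15 lb/h.
Combined feed L = 2336 + 225.15 = 2561.1 lb/h.
Overhead N = L − W = 2561.1 − 889.91 = 1671.2 lb/h.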